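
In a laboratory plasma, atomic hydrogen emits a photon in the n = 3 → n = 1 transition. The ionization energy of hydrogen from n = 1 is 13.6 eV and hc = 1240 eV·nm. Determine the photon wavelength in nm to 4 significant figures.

102.6 nm

ΔE = 13.60 × (1/1² − 1/3²) = 13.60 × 0.8889 = 12.09 eV.
λ = hc/ΔE = 1240 / 12.09 = 102.6 nm.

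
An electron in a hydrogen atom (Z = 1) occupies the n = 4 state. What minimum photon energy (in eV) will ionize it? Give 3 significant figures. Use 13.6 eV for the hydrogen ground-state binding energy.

0.850 eV

E_4 = −13.60/16 = −0.850 eV, so ionization (to E = 0) requires 0.850 eV.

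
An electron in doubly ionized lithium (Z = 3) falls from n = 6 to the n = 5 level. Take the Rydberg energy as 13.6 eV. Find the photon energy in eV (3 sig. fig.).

1.50 eV

The Bohr energies scale as Z², so for Z = 3: E_n = −122.4/n² eV.
E_6 = −122.4/36 = −3.400 eV and E_5 = −122.4/25 = −4.896 eV.
The photon energy is |E_6 − E_5| = 1.50 eV.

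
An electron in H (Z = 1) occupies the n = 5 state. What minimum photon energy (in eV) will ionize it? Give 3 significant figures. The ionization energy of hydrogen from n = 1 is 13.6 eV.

0.544 eV

E_5 = −13.60/25 = −0.544 eV, so ionization (to E = 0) requires 0.544 eV.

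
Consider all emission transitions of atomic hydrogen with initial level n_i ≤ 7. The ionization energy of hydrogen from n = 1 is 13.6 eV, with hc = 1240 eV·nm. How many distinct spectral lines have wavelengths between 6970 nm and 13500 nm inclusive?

Enumerate all n_i → n_f pairs with 1 ≤ n_f < n_i ≤ 7 and compute λ = 1240 / [13.6·1·(1/n_f² − 1/n_i²)].
Lines falling in [6970, 13500] nm: 6→5 (7460 nm), 7→6 (12370 nm).

2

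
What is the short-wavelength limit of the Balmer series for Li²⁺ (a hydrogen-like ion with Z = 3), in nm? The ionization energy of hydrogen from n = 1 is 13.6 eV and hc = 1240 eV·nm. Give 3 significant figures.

40.5 nm

The Balmer series has lower level n_f = 2; the series limit corresponds to n_i → ∞.
ΔE_max = 13.6 × 9 / 2² = 30.60 eV.
λ_min = 1240 / 30.60 = 40.5 nm.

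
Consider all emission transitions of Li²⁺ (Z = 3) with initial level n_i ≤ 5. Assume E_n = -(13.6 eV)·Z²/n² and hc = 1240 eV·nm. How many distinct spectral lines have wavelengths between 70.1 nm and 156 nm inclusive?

2

Enumerate all n_i → n_f pairs with 1 ≤ n_f < n_i ≤ 5 and compute λ = 1240 / [13.6·9·(1/n_f² − 1/n_i²)].
Lines falling in [70.1, 156] nm: 3→2 (72.94 nm), 5→3 (142.5 nm).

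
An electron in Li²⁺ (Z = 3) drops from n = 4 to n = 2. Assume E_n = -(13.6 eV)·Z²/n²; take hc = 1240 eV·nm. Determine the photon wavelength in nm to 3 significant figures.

54.0 nm

For Z = 3 the level energies scale as Z², so the effective Rydberg energy is 13.6 × 9 = 122.4 eV.
ΔE = 122.4 × (1/2² − 1/4²) = 122.4 × 0.1875 = 22.95 eV.
λ = hc/ΔE = 1240 / 22.95 = 54.0 nm.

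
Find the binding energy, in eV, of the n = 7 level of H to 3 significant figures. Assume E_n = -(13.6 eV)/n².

E_7 = −13.60/49 = −0.278 eV, so ionization (to E = 0) requires 0.278 eV.

0.278 eV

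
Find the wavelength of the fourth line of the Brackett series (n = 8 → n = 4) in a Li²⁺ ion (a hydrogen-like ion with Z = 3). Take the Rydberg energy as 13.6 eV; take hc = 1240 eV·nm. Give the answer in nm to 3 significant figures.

The Brackett series terminates on n_f = 4; the fourth line has n_i = 4+4 = 8.
ΔE = 122.4 × (1/4² − 1/8²) = 5.738 eV.
λ = 1240 / 5.738 = 216 nm.

216 nm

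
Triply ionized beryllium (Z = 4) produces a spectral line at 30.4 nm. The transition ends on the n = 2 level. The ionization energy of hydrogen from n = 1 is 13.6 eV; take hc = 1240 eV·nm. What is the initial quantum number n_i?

n_i = 4

The photon energy is ΔE = hc/λ = 1240 / 30.4 = 40.79 eV.
With Z = 4, ΔE = 217.6 × (1/n_f² − 1/n_i²), so 1/n_f² − 1/n_i² = 0.1875.
With n_f = 2: 1/n_i² = 1/4 − 0.1875 = 0.06255, so n_i ≈ 4.00.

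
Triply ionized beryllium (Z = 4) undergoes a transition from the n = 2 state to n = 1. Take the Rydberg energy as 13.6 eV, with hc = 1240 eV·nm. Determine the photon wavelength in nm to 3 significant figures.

7.60 nm

For Z = 4 the level energies scale as Z², so the effective Rydberg energy is 13.6 × 16 = 217.6 eV.
ΔE = 217.6 × (1/1² − 1/2²) = 217.6 × 0.7500 = 163.2 eV.
λ = hc/ΔE = 1240 / 163.2 = 7.60 nm.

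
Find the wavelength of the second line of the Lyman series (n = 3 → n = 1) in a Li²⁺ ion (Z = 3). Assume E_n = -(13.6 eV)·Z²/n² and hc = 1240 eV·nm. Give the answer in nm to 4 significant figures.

The Lyman series terminates on n_f = 1; the second line has n_i = 1+2 = 3.
ΔE = 122.4 × (1/1² − 1/3²) = 108.8 eV.
λ = 1240 / 108.8 = 11.40 nm.

11.40 nm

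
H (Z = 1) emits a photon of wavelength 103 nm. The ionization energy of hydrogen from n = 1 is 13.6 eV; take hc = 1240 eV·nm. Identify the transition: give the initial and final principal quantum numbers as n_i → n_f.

The photon energy is ΔE = hc/λ = 1240 / 103 = 12.04 eV.
With Z = 1, ΔE = 13.60 × (1/n_f² − 1/n_i²), so 1/n_f² − 1/n_i² = 0.8852.
Trying n_f = 1 gives 1/n_i² = 0.1148, i.e. n_i ≈ 3; this pair matches.

n_i = 3, n_f = 1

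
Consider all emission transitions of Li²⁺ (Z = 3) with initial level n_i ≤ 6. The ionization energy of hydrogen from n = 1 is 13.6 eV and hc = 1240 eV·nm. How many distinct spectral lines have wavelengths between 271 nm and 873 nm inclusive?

3

Enumerate all n_i → n_f pairs with 1 ≤ n_f < n_i ≤ 6 and compute λ = 1240 / [13.6·9·(1/n_f² − 1/n_i²)].
Lines falling in [271, 873] nm: 6→4 (291.8 nm), 5→4 (450.3 nm), 6→5 (828.9 nm).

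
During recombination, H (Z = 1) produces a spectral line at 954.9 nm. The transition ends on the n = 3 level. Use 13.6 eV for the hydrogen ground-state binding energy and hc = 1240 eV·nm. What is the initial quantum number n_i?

The photon energy is ΔE = hc/λ = 1240 / 954.9 = 1.299 eV.
With Z = 1, ΔE = 13.60 × (1/n_f² − 1/n_i²), so 1/n_f² − 1/n_i² = 0.09548.
With n_f = 3: 1/n_i² = 1/9 − 0.09548 = 0.01563, so n_i ≈ 8.00.

n_i = 8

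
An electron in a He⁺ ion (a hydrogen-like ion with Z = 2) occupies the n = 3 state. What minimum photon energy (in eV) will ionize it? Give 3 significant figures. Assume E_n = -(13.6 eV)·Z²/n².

6.04 eV

E_n = −13.6 Z²/n² = −54.40/n² eV for Z = 2.
E_3 = −54.40/9 = −6.04 eV, so ionization (to E = 0) requires 6.04 eV.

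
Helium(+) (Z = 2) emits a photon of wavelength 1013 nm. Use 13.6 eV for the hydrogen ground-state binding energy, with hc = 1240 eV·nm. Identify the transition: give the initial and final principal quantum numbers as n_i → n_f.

n_i = 5, n_f = 4

The photon energy is ΔE = hc/λ = 1240 / 1013 = 1.224 eV.
With Z = 2, ΔE = 54.40 × (1/n_f² − 1/n_i²), so 1/n_f² − 1/n_i² = 0.02250.
Trying n_f = 4 gives 1/n_i² = 0.04000, i.e. n_i ≈ 5; this pair matches.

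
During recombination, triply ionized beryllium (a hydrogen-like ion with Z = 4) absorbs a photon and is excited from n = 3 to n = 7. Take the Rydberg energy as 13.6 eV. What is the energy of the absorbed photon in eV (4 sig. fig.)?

19.74 eV

The Bohr energies scale as Z², so for Z = 4: E_n = −217.6/n² eV.
E_7 = −217.6/49 = −4.441 eV and E_3 = −217.6/9 = −24.18 eV.
The photon energy is |E_7 − E_3| = 19.74 eV.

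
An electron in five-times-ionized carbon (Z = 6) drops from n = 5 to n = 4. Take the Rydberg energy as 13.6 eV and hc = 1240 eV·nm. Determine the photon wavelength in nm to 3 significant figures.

113 nm

For Z = 6 the level energies scale as Z², so the effective Rydberg energy is 13.6 × 36 = 489.6 eV.
ΔE = 489.6 × (1/4² − 1/5²) = 489.6 × 0.02250 = 11.02 eV.
λ = hc/ΔE = 1240 / 11.02 = 113 nm.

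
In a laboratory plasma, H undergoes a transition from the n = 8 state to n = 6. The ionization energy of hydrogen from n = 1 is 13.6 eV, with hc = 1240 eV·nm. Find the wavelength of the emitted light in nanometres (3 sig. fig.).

ΔE = 13.60 × (1/6² − 1/8²) = 13.60 × 0.01215 = 0.1653 eV.
λ = hc/ΔE = 1240 / 0.1653 = 7500 nm.

7500 nm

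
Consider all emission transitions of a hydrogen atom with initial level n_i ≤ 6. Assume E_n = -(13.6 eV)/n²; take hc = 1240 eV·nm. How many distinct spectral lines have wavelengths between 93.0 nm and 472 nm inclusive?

7

Enumerate all n_i → n_f pairs with 1 ≤ n_f < n_i ≤ 6 and compute λ = 1240 / [13.6·1·(1/n_f² − 1/n_i²)].
Lines falling in [93.0, 472] nm: 6→1 (93.78 nm), 5→1 (94.98 nm), 4→1 (97.25 nm), 3→1 (102.6 nm), 2→1 (121.6 nm), 6→2 (410.3 nm), 5→2 (434.2 nm).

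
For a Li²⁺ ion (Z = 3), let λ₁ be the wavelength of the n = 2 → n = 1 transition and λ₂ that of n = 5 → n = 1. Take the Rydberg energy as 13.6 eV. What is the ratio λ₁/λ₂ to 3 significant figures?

1.28

λ ∝ 1/ΔE ∝ 1/(1/n_f² − 1/n_i²), and the Z² and hc factors cancel in the ratio.
λ₁/λ₂ = (1/1² − 1/5²)/(1/1² − 1/2²) = 0.9600/0.7500 = 1.28.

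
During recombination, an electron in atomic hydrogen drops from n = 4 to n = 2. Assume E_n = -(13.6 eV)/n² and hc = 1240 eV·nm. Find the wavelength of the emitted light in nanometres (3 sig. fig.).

486 nm

ΔE = 13.60 × (1/2² − 1/4²) = 13.60 × 0.1875 = 2.550 eV.
λ = hc/ΔE = 1240 / 2.550 = 486 nm.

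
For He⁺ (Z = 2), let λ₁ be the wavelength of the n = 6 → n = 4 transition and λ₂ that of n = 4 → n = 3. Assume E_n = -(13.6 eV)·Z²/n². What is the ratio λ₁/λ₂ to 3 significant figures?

1.40

λ ∝ 1/ΔE ∝ 1/(1/n_f² − 1/n_i²), and the Z² and hc factors cancel in the ratio.
λ₁/λ₂ = (1/3² − 1/4²)/(1/4² − 1/6²) = 0.04861/0.03472 = 1.40.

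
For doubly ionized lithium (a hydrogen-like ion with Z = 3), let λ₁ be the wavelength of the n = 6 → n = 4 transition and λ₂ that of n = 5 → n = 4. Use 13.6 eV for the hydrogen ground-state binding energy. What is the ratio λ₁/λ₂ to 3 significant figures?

λ ∝ 1/ΔE ∝ 1/(1/n_f² − 1/n_i²), and the Z² and hc factors cancel in the ratio.
λ₁/λ₂ = (1/4² − 1/5²)/(1/4² − 1/6²) = 0.02250/0.03472 = 0.648.

0.648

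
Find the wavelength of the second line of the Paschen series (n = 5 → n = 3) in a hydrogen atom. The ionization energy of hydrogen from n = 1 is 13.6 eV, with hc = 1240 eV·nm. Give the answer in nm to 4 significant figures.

The Paschen series terminates on n_f = 3; the second line has n_i = 3+2 = 5.
ΔE = 13.60 × (1/3² − 1/5²) = 0.9671 eV.
λ = 1240 / 0.9671 = 1282 nm.

1282 nm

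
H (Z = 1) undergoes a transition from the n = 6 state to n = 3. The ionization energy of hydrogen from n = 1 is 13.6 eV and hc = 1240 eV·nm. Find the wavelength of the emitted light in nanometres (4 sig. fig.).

1094 nm

ΔE = 13.60 × (1/3² − 1/6²) = 13.60 × 0.08333 = 1.133 eV.
λ = hc/ΔE = 1240 / 1.133 = 1094 nm.
This line belongs to the Paschen series.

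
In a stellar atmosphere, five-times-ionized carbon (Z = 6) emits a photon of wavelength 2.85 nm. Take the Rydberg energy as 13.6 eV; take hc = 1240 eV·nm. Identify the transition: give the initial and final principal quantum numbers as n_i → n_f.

The photon energy is ΔE = hc/λ = 1240 / 2.85 = 435.1 eV.
With Z = 6, ΔE = 489.6 × (1/n_f² − 1/n_i²), so 1/n_f² − 1/n_i² = 0.8887.
Trying n_f = 1 gives 1/n_i² = 0.1113, i.e. n_i ≈ 3; this pair matches.

n_i = 3, n_f = 1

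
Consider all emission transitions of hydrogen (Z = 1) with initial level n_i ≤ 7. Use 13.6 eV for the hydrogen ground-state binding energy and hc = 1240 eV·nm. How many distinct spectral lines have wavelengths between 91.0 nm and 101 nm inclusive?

4

Enumerate all n_i → n_f pairs with 1 ≤ n_f < n_i ≤ 7 and compute λ = 1240 / [13.6·1·(1/n_f² − 1/n_i²)].
Lines falling in [91.0, 101] nm: 7→1 (93.08 nm), 6→1 (93.78 nm), 5→1 (94.98 nm), 4→1 (97.25 nm).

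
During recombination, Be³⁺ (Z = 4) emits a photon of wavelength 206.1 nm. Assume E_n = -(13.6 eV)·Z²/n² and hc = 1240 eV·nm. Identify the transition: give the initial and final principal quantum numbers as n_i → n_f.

n_i = 9, n_f = 5

The photon energy is ΔE = hc/λ = 1240 / 206.1 = 6.016 eV.
With Z = 4, ΔE = 217.6 × (1/n_f² − 1/n_i²), so 1/n_f² − 1/n_i² = 0.02765.
Trying n_f = 5 gives 1/n_i² = 0.01235, i.e. n_i ≈ 9; this pair matches.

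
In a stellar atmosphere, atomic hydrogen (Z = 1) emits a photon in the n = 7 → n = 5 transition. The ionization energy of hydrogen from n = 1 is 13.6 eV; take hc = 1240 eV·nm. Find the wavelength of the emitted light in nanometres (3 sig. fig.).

ΔE = 13.60 × (1/5² − 1/7²) = 13.60 × 0.01959 = 0.2664 eV.
λ = hc/ΔE = 1240 / 0.2664 = 4650 nm.
This line belongs to the Pfund series.

4650 nm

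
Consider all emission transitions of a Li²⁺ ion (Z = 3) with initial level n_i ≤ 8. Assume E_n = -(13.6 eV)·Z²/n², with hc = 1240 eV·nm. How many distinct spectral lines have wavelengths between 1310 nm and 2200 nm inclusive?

2

Enumerate all n_i → n_f pairs with 1 ≤ n_f < n_i ≤ 8 and compute λ = 1240 / [13.6·9·(1/n_f² − 1/n_i²)].
Lines falling in [1310, 2200] nm: 7→6 (1375 nm), 8→7 (2118 nm).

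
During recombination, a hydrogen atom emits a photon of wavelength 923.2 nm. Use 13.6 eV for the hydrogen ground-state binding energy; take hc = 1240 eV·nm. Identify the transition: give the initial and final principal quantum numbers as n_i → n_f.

n_i = 9, n_f = 3

The photon energy is ΔE = hc/λ = 1240 / 923.2 = 1.343 eV.
With Z = 1, ΔE = 13.60 × (1/n_f² − 1/n_i²), so 1/n_f² − 1/n_i² = 0.09876.
Trying n_f = 3 gives 1/n_i² = 0.01235, i.e. n_i ≈ 9; this pair matches.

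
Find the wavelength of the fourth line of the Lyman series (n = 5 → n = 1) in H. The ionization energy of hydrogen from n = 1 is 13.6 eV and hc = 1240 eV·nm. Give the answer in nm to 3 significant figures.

95.0 nm

The Lyman series terminates on n_f = 1; the fourth line has n_i = 1+4 = 5.
ΔE = 13.60 × (1/1² − 1/5²) = 13.06 eV.
λ = 1240 / 13.06 = 95.0 nm.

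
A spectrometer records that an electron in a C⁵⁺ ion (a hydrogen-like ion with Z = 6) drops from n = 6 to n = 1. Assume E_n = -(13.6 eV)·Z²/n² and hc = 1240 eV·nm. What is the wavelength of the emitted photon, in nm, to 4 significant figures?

2.605 nm

For Z = 6 the level energies scale as Z², so the effective Rydberg energy is 13.6 × 36 = 489.6 eV.
ΔE = 489.6 × (1/1² − 1/6²) = 489.6 × 0.9722 = 476.0 eV.
λ = hc/ΔE = 1240 / 476.0 = 2.605 nm.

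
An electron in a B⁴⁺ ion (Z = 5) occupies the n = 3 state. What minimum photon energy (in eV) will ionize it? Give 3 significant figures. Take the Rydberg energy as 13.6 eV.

E_n = −13.6 Z²/n² = −340.0/n² eV for Z = 5.
E_3 = −340.0/9 = −37.8 eV, so ionization (to E = 0) requires 37.8 eV.

37.8 eV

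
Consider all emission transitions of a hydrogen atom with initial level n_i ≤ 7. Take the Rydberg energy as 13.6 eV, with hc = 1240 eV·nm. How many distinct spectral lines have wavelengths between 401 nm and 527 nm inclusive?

Enumerate all n_i → n_f pairs with 1 ≤ n_f < n_i ≤ 7 and compute λ = 1240 / [13.6·1·(1/n_f² − 1/n_i²)].
Lines falling in [401, 527] nm: 6→2 (410.3 nm), 5→2 (434.2 nm), 4→2 (486.3 nm).

3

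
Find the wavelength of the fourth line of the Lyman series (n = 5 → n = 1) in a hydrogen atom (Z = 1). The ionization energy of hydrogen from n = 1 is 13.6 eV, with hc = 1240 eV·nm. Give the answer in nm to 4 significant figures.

The Lyman series terminates on n_f = 1; the fourth line has n_i = 1+4 = 5.
ΔE = 13.60 × (1/1² − 1/5²) = 13.06 eV.
λ = 1240 / 13.06 = 94.98 nm.

94.98 nm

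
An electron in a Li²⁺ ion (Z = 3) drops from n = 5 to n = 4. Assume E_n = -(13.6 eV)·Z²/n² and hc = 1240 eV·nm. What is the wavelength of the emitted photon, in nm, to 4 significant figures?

450.3 nm

For Z = 3 the level energies scale as Z², so the effective Rydberg energy is 13.6 × 9 = 122.4 eV.
ΔE = 122.4 × (1/4² − 1/5²) = 122.4 × 0.02250 = 2.754 eV.
λ = hc/ΔE = 1240 / 2.754 = 450.3 nm.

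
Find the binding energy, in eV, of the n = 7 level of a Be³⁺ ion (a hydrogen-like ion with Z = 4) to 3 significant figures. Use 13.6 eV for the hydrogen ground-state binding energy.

4.44 eV

E_n = −13.6 Z²/n² = −217.6/n² eV for Z = 4.
E_7 = −217.6/49 = −4.44 eV, so ionization (to E = 0) requires 4.44 eV.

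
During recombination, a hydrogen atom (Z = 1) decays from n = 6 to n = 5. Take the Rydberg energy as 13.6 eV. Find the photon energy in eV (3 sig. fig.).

E_6 = −13.60/36 = −0.3778 eV and E_5 = −13.60/25 = −0.5440 eV.
The photon energy is |E_6 − E_5| = 0.166 eV.

0.166 eV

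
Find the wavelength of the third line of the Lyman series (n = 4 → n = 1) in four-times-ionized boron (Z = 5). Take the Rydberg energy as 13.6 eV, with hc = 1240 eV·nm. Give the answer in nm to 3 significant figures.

The Lyman series terminates on n_f = 1; the third line has n_i = 1+3 = 4.
ΔE = 340.0 × (1/1² − 1/4²) = 318.8 eV.
λ = 1240 / 318.8 = 3.89 nm.

3.89 nm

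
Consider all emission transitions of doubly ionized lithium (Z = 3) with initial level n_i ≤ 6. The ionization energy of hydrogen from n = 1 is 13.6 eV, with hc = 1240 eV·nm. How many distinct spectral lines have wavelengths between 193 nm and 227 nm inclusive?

1

Enumerate all n_i → n_f pairs with 1 ≤ n_f < n_i ≤ 6 and compute λ = 1240 / [13.6·9·(1/n_f² − 1/n_i²)].
Lines falling in [193, 227] nm: 4→3 (208.4 nm).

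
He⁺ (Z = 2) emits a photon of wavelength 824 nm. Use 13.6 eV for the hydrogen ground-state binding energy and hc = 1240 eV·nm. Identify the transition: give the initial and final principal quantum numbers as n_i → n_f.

The photon energy is ΔE = hc/λ = 1240 / 824 = 1.505 eV.
With Z = 2, ΔE = 54.40 × (1/n_f² − 1/n_i²), so 1/n_f² − 1/n_i² = 0.02766.
Trying n_f = 5 gives 1/n_i² = 0.01234, i.e. n_i ≈ 9; this pair matches.

n_i = 9, n_f = 5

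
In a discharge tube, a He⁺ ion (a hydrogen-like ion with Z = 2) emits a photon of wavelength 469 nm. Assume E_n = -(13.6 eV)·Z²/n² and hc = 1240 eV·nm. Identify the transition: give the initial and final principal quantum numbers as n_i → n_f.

The photon energy is ΔE = hc/λ = 1240 / 469 = 2.644 eV.
With Z = 2, ΔE = 54.40 × (1/n_f² − 1/n_i²), so 1/n_f² − 1/n_i² = 0.04860.
Trying n_f = 3 gives 1/n_i² = 0.06251, i.e. n_i ≈ 4; this pair matches.

n_i = 4, n_f = 3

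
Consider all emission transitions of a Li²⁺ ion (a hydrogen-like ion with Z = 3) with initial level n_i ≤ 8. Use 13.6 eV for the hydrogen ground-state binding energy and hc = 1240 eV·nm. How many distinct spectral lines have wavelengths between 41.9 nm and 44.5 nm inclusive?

Enumerate all n_i → n_f pairs with 1 ≤ n_f < n_i ≤ 8 and compute λ = 1240 / [13.6·9·(1/n_f² − 1/n_i²)].
Lines falling in [41.9, 44.5] nm: 8→2 (43.22 nm), 7→2 (44.12 nm).

2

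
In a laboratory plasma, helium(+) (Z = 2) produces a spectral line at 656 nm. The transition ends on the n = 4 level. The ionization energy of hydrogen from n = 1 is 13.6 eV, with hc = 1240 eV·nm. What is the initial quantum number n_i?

The photon energy is ΔE = hc/λ = 1240 / 656 = 1.890 eV.
With Z = 2, ΔE = 54.40 × (1/n_f² − 1/n_i²), so 1/n_f² − 1/n_i² = 0.03475.
With n_f = 4: 1/n_i² = 1/16 − 0.03475 = 0.02775, so n_i ≈ 6.00.

n_i = 6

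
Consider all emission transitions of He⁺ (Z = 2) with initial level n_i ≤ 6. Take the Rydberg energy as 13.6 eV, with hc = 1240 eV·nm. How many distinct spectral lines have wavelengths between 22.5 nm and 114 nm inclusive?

7

Enumerate all n_i → n_f pairs with 1 ≤ n_f < n_i ≤ 6 and compute λ = 1240 / [13.6·4·(1/n_f² − 1/n_i²)].
Lines falling in [22.5, 114] nm: 6→1 (23.45 nm), 5→1 (23.74 nm), 4→1 (24.31 nm), 3→1 (25.64 nm), 2→1 (30.39 nm), 6→2 (102.6 nm), 5→2 (108.5 nm).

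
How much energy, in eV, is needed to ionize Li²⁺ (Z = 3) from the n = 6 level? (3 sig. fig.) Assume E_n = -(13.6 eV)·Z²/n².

3.40 eV

E_n = −13.6 Z²/n² = −122.4/n² eV for Z = 3.
E_6 = −122.4/36 = −3.40 eV, so ionization (to E = 0) requires 3.40 eV.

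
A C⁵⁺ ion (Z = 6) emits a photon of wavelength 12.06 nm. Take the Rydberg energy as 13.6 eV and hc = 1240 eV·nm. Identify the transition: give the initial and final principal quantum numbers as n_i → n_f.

n_i = 5, n_f = 2

The photon energy is ΔE = hc/λ = 1240 / 12.06 = 102.8 eV.
With Z = 6, ΔE = 489.6 × (1/n_f² − 1/n_i²), so 1/n_f² − 1/n_i² = 0.2100.
Trying n_f = 2 gives 1/n_i² = 0.03999, i.e. n_i ≈ 5; this pair matches.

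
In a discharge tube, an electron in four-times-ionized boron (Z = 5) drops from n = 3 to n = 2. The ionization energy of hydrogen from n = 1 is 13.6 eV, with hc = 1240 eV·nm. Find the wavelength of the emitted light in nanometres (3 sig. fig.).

For Z = 5 the level energies scale as Z², so the effective Rydberg energy is 13.6 × 25 = 340.0 eV.
ΔE = 340.0 × (1/2² − 1/3²) = 340.0 × 0.1389 = 47.22 eV.
λ = hc/ΔE = 1240 / 47.22 = 26.3 nm.

26.3 nm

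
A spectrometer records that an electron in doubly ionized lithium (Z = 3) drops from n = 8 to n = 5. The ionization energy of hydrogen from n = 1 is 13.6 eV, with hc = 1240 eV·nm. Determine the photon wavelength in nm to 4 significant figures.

For Z = 3 the level energies scale as Z², so the effective Rydberg energy is 13.6 × 9 = 122.4 eV.
ΔE = 122.4 × (1/5² − 1/8²) = 122.4 × 0.02438 = 2.984 eV.
λ = hc/ΔE = 1240 / 2.984 = 415.6 nm.

415.6 nm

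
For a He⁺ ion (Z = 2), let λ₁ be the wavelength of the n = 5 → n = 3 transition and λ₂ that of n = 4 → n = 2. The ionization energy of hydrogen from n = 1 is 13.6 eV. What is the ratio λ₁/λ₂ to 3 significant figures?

2.64

λ ∝ 1/ΔE ∝ 1/(1/n_f² − 1/n_i²), and the Z² and hc factors cancel in the ratio.
λ₁/λ₂ = (1/2² − 1/4²)/(1/3² − 1/5²) = 0.1875/0.07111 = 2.64.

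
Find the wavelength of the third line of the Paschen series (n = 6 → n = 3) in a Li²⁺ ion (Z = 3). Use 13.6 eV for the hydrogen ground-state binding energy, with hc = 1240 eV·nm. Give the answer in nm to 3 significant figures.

The Paschen series terminates on n_f = 3; the third line has n_i = 3+3 = 6.
ΔE = 122.4 × (1/3² − 1/6²) = 10.20 eV.
λ = 1240 / 10.20 = 122 nm.

122 nm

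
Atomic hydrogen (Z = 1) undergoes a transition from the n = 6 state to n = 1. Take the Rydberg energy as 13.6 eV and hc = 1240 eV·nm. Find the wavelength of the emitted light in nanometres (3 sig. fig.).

ΔE = 13.60 × (1/1² − 1/6²) = 13.60 × 0.9722 = 13.22 eV.
λ = hc/ΔE = 1240 / 13.22 = 93.8 nm.

93.8 nm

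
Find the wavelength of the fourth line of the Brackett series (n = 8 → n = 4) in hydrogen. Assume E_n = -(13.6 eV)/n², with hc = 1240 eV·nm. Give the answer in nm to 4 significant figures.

The Brackett series terminates on n_f = 4; the fourth line has n_i = 4+4 = 8.
ΔE = 13.60 × (1/4² − 1/8²) = 0.6375 eV.
λ = 1240 / 0.6375 = 1945 nm.

1945 nm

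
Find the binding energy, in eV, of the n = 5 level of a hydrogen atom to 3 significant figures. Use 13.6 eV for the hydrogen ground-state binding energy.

E_5 = −13.60/25 = −0.544 eV, so ionization (to E = 0) requires 0.544 eV.

0.544 eV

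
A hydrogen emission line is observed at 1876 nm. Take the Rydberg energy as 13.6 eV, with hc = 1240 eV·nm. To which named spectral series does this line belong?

ΔE = 1240/1876 = 0.6610 eV.
This matches 13.6 × (1/3² − 1/4²), so n_f = 3: the Paschen series.

Paschen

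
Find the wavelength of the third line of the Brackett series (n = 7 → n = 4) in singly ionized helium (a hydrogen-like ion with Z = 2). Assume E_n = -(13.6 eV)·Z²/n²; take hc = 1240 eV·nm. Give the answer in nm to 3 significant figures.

The Brackett series terminates on n_f = 4; the third line has n_i = 4+3 = 7.
ΔE = 54.40 × (1/4² − 1/7²) = 2.290 eV.
λ = 1240 / 2.290 = 542 nm.

542 nm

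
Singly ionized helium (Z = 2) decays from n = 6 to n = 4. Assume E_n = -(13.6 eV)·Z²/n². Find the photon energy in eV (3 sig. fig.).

1.89 eV

The Bohr energies scale as Z², so for Z = 2: E_n = −54.40/n² eV.
E_6 = −54.40/36 = −1.511 eV and E_4 = −54.40/16 = −3.400 eV.
The photon energy is |E_6 − E_4| = 1.89 eV.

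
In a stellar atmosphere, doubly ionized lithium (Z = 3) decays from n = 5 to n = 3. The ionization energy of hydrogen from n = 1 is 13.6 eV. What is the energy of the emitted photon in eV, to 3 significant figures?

The Bohr energies scale as Z², so for Z = 3: E_n = −122.4/n² eV.
E_5 = −122.4/25 = −4.896 eV and E_3 = −122.4/9 = −13.60 eV.
The photon energy is |E_5 − E_3| = 8.70 eV.

8.70 eV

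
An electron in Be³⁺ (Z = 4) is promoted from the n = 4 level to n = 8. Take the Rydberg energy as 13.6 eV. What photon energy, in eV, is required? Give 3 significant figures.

The Bohr energies scale as Z², so for Z = 4: E_n = −217.6/n² eV.
E_8 = −217.6/64 = −3.400 eV and E_4 = −217.6/16 = −13.60 eV.
The photon energy is |E_8 − E_4| = 10.2 eV.

10.2 eV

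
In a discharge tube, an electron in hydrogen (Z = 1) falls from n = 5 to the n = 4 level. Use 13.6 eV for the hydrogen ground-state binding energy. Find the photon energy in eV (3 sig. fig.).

E_5 = −13.60/25 = −0.5440 eV and E_4 = −13.60/16 = −0.8500 eV.
The photon energy is |E_5 − E_4| = 0.306 eV.

0.306 eV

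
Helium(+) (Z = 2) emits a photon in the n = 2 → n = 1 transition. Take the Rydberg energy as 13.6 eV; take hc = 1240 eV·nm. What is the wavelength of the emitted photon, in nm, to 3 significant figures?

30.4 nm

For Z = 2 the level energies scale as Z², so the effective Rydberg energy is 13.6 × 4 = 54.40 eV.
ΔE = 54.40 × (1/1² − 1/2²) = 54.40 × 0.7500 = 40.80 eV.
λ = hc/ΔE = 1240 / 40.80 = 30.4 nm.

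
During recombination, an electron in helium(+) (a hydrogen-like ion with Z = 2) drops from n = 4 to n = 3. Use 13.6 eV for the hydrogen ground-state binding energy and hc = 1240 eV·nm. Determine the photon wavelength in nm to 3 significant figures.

For Z = 2 the level energies scale as Z², so the effective Rydberg energy is 13.6 × 4 = 54.40 eV.
ΔE = 54.40 × (1/3² − 1/4²) = 54.40 × 0.04861 = 2.644 eV.
λ = hc/ΔE = 1240 / 2.644 = 469 nm.

469 nm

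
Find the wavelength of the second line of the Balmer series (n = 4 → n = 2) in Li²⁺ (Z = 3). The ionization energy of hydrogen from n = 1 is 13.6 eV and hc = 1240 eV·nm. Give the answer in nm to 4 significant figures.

54.03 nm

The Balmer series terminates on n_f = 2; the second line has n_i = 2+2 = 4.
ΔE = 122.4 × (1/2² − 1/4²) = 22.95 eV.
λ = 1240 / 22.95 = 54.03 nm.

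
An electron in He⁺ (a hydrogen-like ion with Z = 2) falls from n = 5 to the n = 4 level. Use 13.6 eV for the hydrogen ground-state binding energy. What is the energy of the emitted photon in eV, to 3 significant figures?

The Bohr energies scale as Z², so for Z = 2: E_n = −54.40/n² eV.
E_5 = −54.40/25 = −2.176 eV and E_4 = −54.40/16 = −3.400 eV.
The photon energy is |E_5 − E_4| = 1.22 eV.

1.22 eV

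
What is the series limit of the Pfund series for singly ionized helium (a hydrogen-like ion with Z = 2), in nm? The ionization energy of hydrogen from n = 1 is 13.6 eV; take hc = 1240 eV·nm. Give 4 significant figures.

569.9 nm

The Pfund series has lower level n_f = 5; the series limit corresponds to n_i → ∞.
ΔE_max = 13.6 × 4 / 5² = 2.176 eV.
λ_min = 1240 / 2.176 = 569.9 nm.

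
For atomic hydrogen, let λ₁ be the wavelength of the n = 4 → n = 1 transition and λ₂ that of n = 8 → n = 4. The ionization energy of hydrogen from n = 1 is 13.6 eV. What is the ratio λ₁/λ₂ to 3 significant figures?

λ ∝ 1/ΔE ∝ 1/(1/n_f² − 1/n_i²), and the Z² and hc factors cancel in the ratio.
λ₁/λ₂ = (1/4² − 1/8²)/(1/1² − 1/4²) = 0.04688/0.9375 = 0.0500.

0.0500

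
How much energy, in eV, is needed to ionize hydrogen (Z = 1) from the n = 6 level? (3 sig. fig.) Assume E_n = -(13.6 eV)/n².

0.378 eV

E_6 = −13.60/36 = −0.378 eV, so ionization (to E = 0) requires 0.378 eV.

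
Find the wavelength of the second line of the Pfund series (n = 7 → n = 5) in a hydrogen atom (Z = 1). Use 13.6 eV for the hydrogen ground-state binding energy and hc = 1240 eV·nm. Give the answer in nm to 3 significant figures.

The Pfund series terminates on n_f = 5; the second line has n_i = 5+2 = 7.
ΔE = 13.60 × (1/5² − 1/7²) = 0.2664 eV.
λ = 1240 / 0.2664 = 4650 nm.

4650 nm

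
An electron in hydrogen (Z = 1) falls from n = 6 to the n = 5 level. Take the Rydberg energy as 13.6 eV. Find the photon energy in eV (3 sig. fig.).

E_6 = −13.60/36 = −0.3778 eV and E_5 = −13.60/25 = −0.5440 eV.
The photon energy is |E_6 − E_5| = 0.166 eV.

0.166 eV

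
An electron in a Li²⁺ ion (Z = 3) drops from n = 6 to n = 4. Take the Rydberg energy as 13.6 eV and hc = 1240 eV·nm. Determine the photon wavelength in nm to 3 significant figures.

292 nm

For Z = 3 the level energies scale as Z², so the effective Rydberg energy is 13.6 × 9 = 122.4 eV.
ΔE = 122.4 × (1/4² − 1/6²) = 122.4 × 0.03472 = 4.250 eV.
λ = hc/ΔE = 1240 / 4.250 = 292 nm.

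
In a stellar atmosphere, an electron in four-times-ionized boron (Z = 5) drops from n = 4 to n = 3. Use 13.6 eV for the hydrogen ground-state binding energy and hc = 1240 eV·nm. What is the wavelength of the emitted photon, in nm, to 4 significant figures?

For Z = 5 the level energies scale as Z², so the effective Rydberg energy is 13.6 × 25 = 340.0 eV.
ΔE = 340.0 × (1/3² − 1/4²) = 340.0 × 0.04861 = 16.53 eV.
λ = hc/ΔE = 1240 / 16.53 = 75.03 nm.

75.03 nm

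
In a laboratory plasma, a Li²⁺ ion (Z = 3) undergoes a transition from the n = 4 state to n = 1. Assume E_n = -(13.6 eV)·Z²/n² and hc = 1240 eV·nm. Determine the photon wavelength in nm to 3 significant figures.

For Z = 3 the level energies scale as Z², so the effective Rydberg energy is 13.6 × 9 = 122.4 eV.
ΔE = 122.4 × (1/1² − 1/4²) = 122.4 × 0.9375 = 114.8 eV.
λ = hc/ΔE = 1240 / 114.8 = 10.8 nm.

10.8 nm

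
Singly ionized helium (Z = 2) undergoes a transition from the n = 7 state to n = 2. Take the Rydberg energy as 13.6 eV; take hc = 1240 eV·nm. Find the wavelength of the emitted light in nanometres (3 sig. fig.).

99.3 nm

For Z = 2 the level energies scale as Z², so the effective Rydberg energy is 13.6 × 4 = 54.40 eV.
ΔE = 54.40 × (1/2² − 1/7²) = 54.40 × 0.2296 = 12.49 eV.
λ = hc/ΔE = 1240 / 12.49 = 99.3 nm.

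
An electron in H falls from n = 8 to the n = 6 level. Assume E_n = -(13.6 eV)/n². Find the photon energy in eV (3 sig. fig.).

0.165 eV

E_8 = −13.60/64 = −0.2125 eV and E_6 = −13.60/36 = −0.3778 eV.
The photon energy is |E_8 − E_6| = 0.165 eV.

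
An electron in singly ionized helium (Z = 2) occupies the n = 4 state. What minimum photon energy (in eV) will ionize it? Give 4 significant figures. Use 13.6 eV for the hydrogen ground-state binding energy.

E_n = −13.6 Z²/n² = −54.40/n² eV for Z = 2.
E_4 = −54.40/16 = −3.400 eV, so ionization (to E = 0) requires 3.400 eV.

3.400 eV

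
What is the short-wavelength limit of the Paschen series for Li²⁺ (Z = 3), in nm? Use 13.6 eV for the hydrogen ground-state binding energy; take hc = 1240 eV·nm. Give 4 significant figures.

The Paschen series has lower level n_f = 3; the series limit corresponds to n_i → ∞.
ΔE_max = 13.6 × 9 / 3² = 13.60 eV.
λ_min = 1240 / 13.60 = 91.18 nm.

91.18 nm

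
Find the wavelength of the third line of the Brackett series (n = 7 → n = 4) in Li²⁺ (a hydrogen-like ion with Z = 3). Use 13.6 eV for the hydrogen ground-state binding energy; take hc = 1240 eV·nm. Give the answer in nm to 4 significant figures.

The Brackett series terminates on n_f = 4; the third line has n_i = 4+3 = 7.
ΔE = 122.4 × (1/4² − 1/7²) = 5.152 eV.
λ = 1240 / 5.152 = 240.7 nm.

240.7 nm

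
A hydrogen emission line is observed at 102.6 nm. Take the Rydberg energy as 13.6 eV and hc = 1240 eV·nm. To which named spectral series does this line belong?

Lyman

ΔE = 1240/102.6 = 12.09 eV.
This matches 13.6 × (1/1² − 1/3²), so n_f = 1: the Lyman series.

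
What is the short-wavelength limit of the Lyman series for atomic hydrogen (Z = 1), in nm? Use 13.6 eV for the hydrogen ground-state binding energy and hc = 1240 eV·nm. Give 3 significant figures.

The Lyman series has lower level n_f = 1; the series limit corresponds to n_i → ∞.
ΔE_max = 13.6 × 1 / 1² = 13.60 eV.
λ_min = 1240 / 13.60 = 91.2 nm.

91.2 nm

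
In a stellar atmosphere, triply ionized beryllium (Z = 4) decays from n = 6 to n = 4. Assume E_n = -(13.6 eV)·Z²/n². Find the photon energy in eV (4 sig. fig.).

The Bohr energies scale as Z², so for Z = 4: E_n = −217.6/n² eV.
E_6 = −217.6/36 = −6.044 eV and E_4 = −217.6/16 = −13.60 eV.
The photon energy is |E_6 − E_4| = 7.556 eV.

7.556 eV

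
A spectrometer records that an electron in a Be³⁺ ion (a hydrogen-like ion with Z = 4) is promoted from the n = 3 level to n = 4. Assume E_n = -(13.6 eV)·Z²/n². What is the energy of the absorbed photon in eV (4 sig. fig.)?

10.58 eV

The Bohr energies scale as Z², so for Z = 4: E_n = −217.6/n² eV.
E_4 = −217.6/16 = −13.60 eV and E_3 = −217.6/9 = −24.18 eV.
The photon energy is |E_4 − E_3| = 10.58 eV.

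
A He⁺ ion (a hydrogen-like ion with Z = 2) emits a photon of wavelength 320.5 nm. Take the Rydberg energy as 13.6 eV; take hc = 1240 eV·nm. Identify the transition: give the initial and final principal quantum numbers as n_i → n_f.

The photon energy is ΔE = hc/λ = 1240 / 320.5 = 3.869 eV.
With Z = 2, ΔE = 54.40 × (1/n_f² − 1/n_i²), so 1/n_f² − 1/n_i² = 0.07112.
Trying n_f = 3 gives 1/n_i² = 0.03999, i.e. n_i ≈ 5; this pair matches.

n_i = 5, n_f = 3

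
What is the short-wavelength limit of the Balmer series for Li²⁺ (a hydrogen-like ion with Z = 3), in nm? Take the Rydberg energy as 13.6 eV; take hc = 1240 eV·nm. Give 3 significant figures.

40.5 nm

The Balmer series has lower level n_f = 2; the series limit corresponds to n_i → ∞.
ΔE_max = 13.6 × 9 / 2² = 30.60 eV.
λ_min = 1240 / 30.60 = 40.5 nm.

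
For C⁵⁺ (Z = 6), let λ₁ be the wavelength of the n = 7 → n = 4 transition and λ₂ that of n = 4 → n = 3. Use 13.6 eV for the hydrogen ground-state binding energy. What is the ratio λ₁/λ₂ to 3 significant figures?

λ ∝ 1/ΔE ∝ 1/(1/n_f² − 1/n_i²), and the Z² and hc factors cancel in the ratio.
λ₁/λ₂ = (1/3² − 1/4²)/(1/4² − 1/7²) = 0.04861/0.04209 = 1.15.

1.15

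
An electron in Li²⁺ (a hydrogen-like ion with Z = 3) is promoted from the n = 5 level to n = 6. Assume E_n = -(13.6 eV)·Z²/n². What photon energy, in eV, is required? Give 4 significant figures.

1.496 eV

The Bohr energies scale as Z², so for Z = 3: E_n = −122.4/n² eV.
E_6 = −122.4/36 = −3.400 eV and E_5 = −122.4/25 = −4.896 eV.
The photon energy is |E_6 − E_5| = 1.496 eV.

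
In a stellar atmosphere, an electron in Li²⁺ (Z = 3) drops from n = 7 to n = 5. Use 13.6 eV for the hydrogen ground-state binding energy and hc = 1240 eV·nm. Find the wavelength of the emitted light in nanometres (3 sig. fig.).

517 nm

For Z = 3 the level energies scale as Z², so the effective Rydberg energy is 13.6 × 9 = 122.4 eV.
ΔE = 122.4 × (1/5² − 1/7²) = 122.4 × 0.01959 = 2.398 eV.
λ = hc/ΔE = 1240 / 2.398 = 517 nm.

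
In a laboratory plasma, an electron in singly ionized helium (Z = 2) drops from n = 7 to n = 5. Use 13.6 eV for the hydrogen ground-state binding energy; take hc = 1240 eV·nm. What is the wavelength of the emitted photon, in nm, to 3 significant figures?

For Z = 2 the level energies scale as Z², so the effective Rydberg energy is 13.6 × 4 = 54.40 eV.
ΔE = 54.40 × (1/5² − 1/7²) = 54.40 × 0.01959 = 1.066 eV.
λ = hc/ΔE = 1240 / 1.066 = 1160 nm.

1160 nm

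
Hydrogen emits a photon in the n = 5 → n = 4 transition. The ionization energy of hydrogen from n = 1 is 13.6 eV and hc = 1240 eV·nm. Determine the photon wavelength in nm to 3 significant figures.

ΔE = 13.60 × (1/4² − 1/5²) = 13.60 × 0.02250 = 0.3060 eV.
λ = hc/ΔE = 1240 / 0.3060 = 4050 nm.

4050 nm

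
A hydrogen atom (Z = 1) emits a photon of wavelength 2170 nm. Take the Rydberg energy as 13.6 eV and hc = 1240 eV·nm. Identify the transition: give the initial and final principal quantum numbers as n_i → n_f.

n_i = 7, n_f = 4

The photon energy is ΔE = hc/λ = 1240 / 2170 = 0.5714 eV.
With Z = 1, ΔE = 13.60 × (1/n_f² − 1/n_i²), so 1/n_f² − 1/n_i² = 0.04202.
Trying n_f = 4 gives 1/n_i² = 0.02048, i.e. n_i ≈ 7; this pair matches.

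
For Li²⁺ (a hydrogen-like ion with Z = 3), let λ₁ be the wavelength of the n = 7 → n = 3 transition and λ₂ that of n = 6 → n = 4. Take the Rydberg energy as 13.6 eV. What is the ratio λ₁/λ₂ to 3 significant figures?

λ ∝ 1/ΔE ∝ 1/(1/n_f² − 1/n_i²), and the Z² and hc factors cancel in the ratio.
λ₁/λ₂ = (1/4² − 1/6²)/(1/3² − 1/7²) = 0.03472/0.09070 = 0.383.

0.383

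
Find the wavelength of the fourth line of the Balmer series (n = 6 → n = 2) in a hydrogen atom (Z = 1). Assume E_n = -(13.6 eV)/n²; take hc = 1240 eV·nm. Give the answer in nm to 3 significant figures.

The Balmer series terminates on n_f = 2; the fourth line has n_i = 2+4 = 6.
ΔE = 13.60 × (1/2² − 1/6²) = 3.022 eV.
λ = 1240 / 3.022 = 410 nm.

410 nm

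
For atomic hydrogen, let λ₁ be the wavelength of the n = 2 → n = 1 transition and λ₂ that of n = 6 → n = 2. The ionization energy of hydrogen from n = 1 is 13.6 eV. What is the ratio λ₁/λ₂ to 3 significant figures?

λ ∝ 1/ΔE ∝ 1/(1/n_f² − 1/n_i²), and the Z² and hc factors cancel in the ratio.
λ₁/λ₂ = (1/2² − 1/6²)/(1/1² − 1/2²) = 0.2222/0.7500 = 0.296.

0.296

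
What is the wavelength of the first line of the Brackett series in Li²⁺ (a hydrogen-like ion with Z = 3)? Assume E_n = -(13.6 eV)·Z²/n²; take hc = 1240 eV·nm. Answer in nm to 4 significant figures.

The Brackett series terminates on n_f = 4; the first line has n_i = 4+1 = 5.
ΔE = 122.4 × (1/4² − 1/5²) = 2.754 eV.
λ = 1240 / 2.754 = 450.3 nm.

450.3 nm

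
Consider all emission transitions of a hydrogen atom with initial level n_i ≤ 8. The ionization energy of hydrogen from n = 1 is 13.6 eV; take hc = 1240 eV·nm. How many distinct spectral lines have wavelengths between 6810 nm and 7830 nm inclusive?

2

Enumerate all n_i → n_f pairs with 1 ≤ n_f < n_i ≤ 8 and compute λ = 1240 / [13.6·1·(1/n_f² − 1/n_i²)].
Lines falling in [6810, 7830] nm: 6→5 (7460 nm), 8→6 (7503 nm).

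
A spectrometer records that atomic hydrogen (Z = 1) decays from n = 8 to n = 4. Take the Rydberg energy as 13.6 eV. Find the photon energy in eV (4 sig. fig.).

E_8 = −13.60/64 = −0.2125 eV and E_4 = −13.60/16 = −0.8500 eV.
The photon energy is |E_8 − E_4| = 0.6375 eV.

0.6375 eV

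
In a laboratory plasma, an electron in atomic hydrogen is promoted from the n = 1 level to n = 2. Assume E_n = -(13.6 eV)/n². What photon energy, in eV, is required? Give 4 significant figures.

10.20 eV

E_2 = −13.60/4 = −3.400 eV and E_1 = −13.60/1 = −13.60 eV.
The photon energy is |E_2 − E_1| = 10.20 eV.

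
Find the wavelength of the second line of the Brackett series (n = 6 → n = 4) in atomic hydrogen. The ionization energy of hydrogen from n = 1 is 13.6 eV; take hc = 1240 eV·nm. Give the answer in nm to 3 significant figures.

2630 nm

The Brackett series terminates on n_f = 4; the second line has n_i = 4+2 = 6.
ΔE = 13.60 × (1/4² − 1/6²) = 0.4722 eV.
λ = 1240 / 0.4722 = 2630 nm.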